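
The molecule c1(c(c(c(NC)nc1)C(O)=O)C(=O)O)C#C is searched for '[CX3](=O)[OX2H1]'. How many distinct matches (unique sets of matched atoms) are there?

[CX3](=O)[OX2H1] is the SMARTS for a carboxylic acid: an sp2 carbon double-bonded to O and single-bonded to an -OH oxygen.
The molecule carries 2 separate instances of a carboxylic acid group (-C(=O)OH) meeting every constraint; each maps to a distinct set of atoms, giving 2 matches.

2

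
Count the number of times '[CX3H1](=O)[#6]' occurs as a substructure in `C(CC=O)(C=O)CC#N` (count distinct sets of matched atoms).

2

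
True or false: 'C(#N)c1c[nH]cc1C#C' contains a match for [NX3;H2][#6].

False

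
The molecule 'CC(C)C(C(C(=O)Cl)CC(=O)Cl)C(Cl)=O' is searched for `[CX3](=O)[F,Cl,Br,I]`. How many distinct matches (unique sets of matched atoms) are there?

3

[CX3](=O)[F,Cl,Br,I] is the SMARTS for an acyl halide: a carbonyl carbon bonded to a halogen.
The molecule carries 3 separate instances of an acyl chloride (-C(=O)Cl) meeting every constraint; each maps to a distinct set of atoms, giving 3 matches.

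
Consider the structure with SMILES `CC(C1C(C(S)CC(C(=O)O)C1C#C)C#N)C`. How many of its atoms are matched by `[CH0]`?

3

The query [CH0] means: aliphatic carbon with no attached hydrogen.
Check the 17 heavy atoms by environment: 7× C (H1) → no; 1× C (H2) → no; 2× C (H3) → no; 1× S (H1) → no; 3× C (H0) → match; 1× O (H0) → no; 1× O (H1) → no; 1× N (H0) → no.
That gives 3 matching atoms.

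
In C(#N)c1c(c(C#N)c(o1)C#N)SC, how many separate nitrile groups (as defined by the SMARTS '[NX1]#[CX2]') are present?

3

[NX1]#[CX2] is the SMARTS for a nitrile: a nitrogen triple-bonded to a two-connected carbon.
The molecule carries 3 separate instances of a nitrile (-C#N) meeting every constraint; each maps to a distinct set of atoms, giving 3 matches.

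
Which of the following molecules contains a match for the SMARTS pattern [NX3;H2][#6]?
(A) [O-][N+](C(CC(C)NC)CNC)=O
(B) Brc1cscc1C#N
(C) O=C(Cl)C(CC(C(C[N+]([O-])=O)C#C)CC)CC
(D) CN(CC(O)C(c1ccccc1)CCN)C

[NX3;H2][#6] describes a trivalent nitrogen with two H attached to carbon (a primary amine).
(A) has an N-methylamino group (-NHCH3) but the nitrogen bears two carbons and only one H (H1), not H2.
(B) has a nitrile (-C#N) but the nitrogen is NX1 (triple-bonded), not NX3 with two H.
(C) has a nitro group (-[N+](=O)[O-]) but the nitrogen is [N+] with no H, not NX3H2.
(D) contains a primary amino group (-NH2), which satisfies every atom and bond constraint.
So the answer is (D).

D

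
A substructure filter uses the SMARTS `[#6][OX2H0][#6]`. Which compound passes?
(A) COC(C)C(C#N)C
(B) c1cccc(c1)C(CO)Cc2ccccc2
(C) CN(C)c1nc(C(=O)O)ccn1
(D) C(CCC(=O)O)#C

[#6][OX2H0][#6] describes an aliphatic oxygen bridging two carbons with no H on the oxygen (an ether).
(A) contains a methoxy ether (-OCH3), which satisfies every atom and bond constraint.
(B) has a hydroxyl group (-OH) but the oxygen has H1, not H0 bridging two carbons.
(C) has a carboxylic acid group (-C(=O)OH) but the -OH oxygen has H1; the =O is OX1, not OX2.
(D) has a carboxylic acid group (-C(=O)OH) but the -OH oxygen has H1; the =O is OX1, not OX2.
So the answer is (A).

A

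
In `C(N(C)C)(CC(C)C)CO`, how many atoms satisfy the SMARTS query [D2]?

The query [D2] means: atom with exactly two heavy-atom neighbours.
Check the 10 heavy atoms by environment: 2× C (D2) → match; 2× C (D3) → no; 4× C (D1) → no; 1× O (D1) → no; 1× N (D3) → no.
That gives 2 matching atoms.

2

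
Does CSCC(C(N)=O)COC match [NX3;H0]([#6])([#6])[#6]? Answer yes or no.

No

The pattern [NX3;H0]([#6])([#6])[#6] describes a trivalent nitrogen with no H, bonded to three carbons — a tertiary amine.
The closest candidate here is a primary amide (-C(=O)NH2), but the amide nitrogen has H2 and only one carbon neighbour. No other fragment satisfies the full query, so there is no match.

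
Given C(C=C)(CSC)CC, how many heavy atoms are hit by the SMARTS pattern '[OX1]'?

0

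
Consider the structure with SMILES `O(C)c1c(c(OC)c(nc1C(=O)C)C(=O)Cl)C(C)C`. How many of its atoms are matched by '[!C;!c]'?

6

The query [!C;!c] means: neither aliphatic nor aromatic carbon — same as [!#6].
Check the 19 heavy atoms by environment: 1× n (aromatic) → match; 5× c (aromatic) → no; 4× O → match; 8× C → no; 1× Cl → match.
Summing the matching environments: 1 + 4 + 1 = 6 matching atoms.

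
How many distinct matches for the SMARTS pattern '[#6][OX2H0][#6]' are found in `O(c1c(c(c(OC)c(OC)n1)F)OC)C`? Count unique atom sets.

4

[#6][OX2H0][#6] is the SMARTS for an ether: an aliphatic oxygen bridging two carbons with no H on the oxygen.
The molecule carries 4 separate instances of a methoxy ether (-OCH3) meeting every constraint; each maps to a distinct set of atoms, giving 4 matches.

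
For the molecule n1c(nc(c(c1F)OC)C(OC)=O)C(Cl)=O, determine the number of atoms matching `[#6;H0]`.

6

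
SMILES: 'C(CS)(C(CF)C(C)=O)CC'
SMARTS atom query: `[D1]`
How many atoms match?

5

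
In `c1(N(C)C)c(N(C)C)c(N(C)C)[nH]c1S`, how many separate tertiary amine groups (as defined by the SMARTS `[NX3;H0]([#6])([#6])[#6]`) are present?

3

[NX3;H0]([#6])([#6])[#6] is the SMARTS for a tertiary amine: a trivalent nitrogen with no H, bonded to three carbons.
The molecule carries 3 separate instances of a dimethylamino group (-N(CH3)2) meeting every constraint; each maps to a distinct set of atoms, giving 3 matches.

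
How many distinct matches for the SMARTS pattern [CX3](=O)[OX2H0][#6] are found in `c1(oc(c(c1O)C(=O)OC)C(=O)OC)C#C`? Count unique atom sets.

[CX3](=O)[OX2H0][#6] is the SMARTS for an ester: a carbonyl carbon bonded to an oxygen that is itself bonded to carbon (no H on that O).
The molecule carries 2 separate instances of a methyl-ester group (-C(=O)OCH3) meeting every constraint; each maps to a distinct set of atoms, giving 2 matches.

2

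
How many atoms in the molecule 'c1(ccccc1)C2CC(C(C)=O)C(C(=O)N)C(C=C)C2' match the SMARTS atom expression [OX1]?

Check the 20 heavy atoms by environment: 7× C (X4) → no; 4× C (X3) → no; 2× O (X1) → match; 1× N (X3) → no; 6× c (aromatic, X3) → no.
That gives 2 matching atoms.

2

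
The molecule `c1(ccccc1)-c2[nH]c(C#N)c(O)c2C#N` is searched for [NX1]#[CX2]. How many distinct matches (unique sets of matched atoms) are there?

2

[NX1]#[CX2] is the SMARTS for a nitrile: a nitrogen triple-bonded to a two-connected carbon.
The molecule carries 2 separate instances of a nitrile (-C#N) meeting every constraint; each maps to a distinct set of atoms, giving 2 matches.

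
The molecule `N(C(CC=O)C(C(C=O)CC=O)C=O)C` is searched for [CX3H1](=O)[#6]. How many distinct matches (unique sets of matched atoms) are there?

[CX3H1](=O)[#6] is the SMARTS for an aldehyde: an sp2 carbon with one H, double-bonded to O and single-bonded to carbon.
The molecule carries 4 separate instances of an aldehyde (-CHO) meeting every constraint; each maps to a distinct set of atoms, giving 4 matches.

4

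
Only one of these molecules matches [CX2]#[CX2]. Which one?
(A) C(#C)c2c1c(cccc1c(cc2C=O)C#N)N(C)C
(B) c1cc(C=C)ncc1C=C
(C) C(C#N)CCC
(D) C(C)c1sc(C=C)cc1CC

A

[CX2]#[CX2] describes a carbon-carbon triple bond (an alkyne).
(A) contains an ethynyl group (-C#CH), which satisfies every atom and bond constraint.
(B) has a vinyl group (-CH=CH2) but the C=C is a double bond; both carbons are CX3, not CX2.
(C) has a nitrile (-C#N) but the triple bond is C#N, not C#C.
(D) has a vinyl group (-CH=CH2) but the C=C is a double bond; both carbons are CX3, not CX2.
So the answer is (A).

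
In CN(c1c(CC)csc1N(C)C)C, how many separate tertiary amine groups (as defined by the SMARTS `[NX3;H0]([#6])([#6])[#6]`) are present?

2

[NX3;H0]([#6])([#6])[#6] is the SMARTS for a tertiary amine: a trivalent nitrogen with no H, bonded to three carbons.
The molecule carries 2 separate instances of a dimethylamino group (-N(CH3)2) meeting every constraint; each maps to a distinct set of atoms, giving 2 matches.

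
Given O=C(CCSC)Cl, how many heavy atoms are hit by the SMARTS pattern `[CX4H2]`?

The query [CX4H2] means: sp3 carbon (X4) with exactly two hydrogens.
Check the 7 heavy atoms by environment: 2× C (H2, X4) → match; 1× C (H0, X3) → no; 1× O (H0, X1) → no; 1× Cl (H0, X1) → no; 1× S (H0, X2) → no; 1× C (H3, X4) → no.
That gives 2 matching atoms.

2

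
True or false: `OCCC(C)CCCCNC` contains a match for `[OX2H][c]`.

The pattern [OX2H][c] describes a hydroxyl oxygen attached to an aromatic carbon — a phenol.
The closest candidate here is a hydroxyl group (-OH), but the -OH is on an aliphatic carbon, not an aromatic c. No other fragment satisfies the full query, so there is no match.

False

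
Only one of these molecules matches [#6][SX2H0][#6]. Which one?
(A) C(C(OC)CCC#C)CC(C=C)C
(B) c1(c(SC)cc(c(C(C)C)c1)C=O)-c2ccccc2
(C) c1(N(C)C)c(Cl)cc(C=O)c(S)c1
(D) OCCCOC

[#6][SX2H0][#6] describes an aliphatic sulfur bridging two carbons with no H on the sulfur (a thioether).
(A) has a methoxy ether (-OCH3) but the bridging atom is O, not S.
(B) contains a methylthio ether (-SCH3), which satisfies every atom and bond constraint.
(C) has a thiol (-SH) but the sulfur has H1, not H0 bridging two carbons.
(D) has a methoxy ether (-OCH3) but the bridging atom is O, not S.
So the answer is (B).

B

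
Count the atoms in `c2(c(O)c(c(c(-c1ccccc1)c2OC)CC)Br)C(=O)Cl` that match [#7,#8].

Check the 21 heavy atoms by environment: 12× c (aromatic) → no; 4× C → no; 3× O → match; 1× Cl → no; 1× Br → no.
That gives 3 matching atoms.

3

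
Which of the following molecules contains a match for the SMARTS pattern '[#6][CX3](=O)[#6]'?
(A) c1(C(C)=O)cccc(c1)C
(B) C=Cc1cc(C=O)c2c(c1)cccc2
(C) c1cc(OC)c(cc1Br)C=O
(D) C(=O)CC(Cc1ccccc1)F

[#6][CX3](=O)[#6] describes a carbonyl carbon (no H) flanked by two carbons (a ketone).
(A) contains an acetyl/ketone group (-C(=O)CH3), which satisfies every atom and bond constraint.
(B) has an aldehyde (-CHO) but the carbonyl carbon has H1, so it is not flanked by two carbons.
(C) has an aldehyde (-CHO) but the carbonyl carbon has H1, so it is not flanked by two carbons.
(D) has an aldehyde (-CHO) but the carbonyl carbon has H1, so it is not flanked by two carbons.
So the answer is (A).

A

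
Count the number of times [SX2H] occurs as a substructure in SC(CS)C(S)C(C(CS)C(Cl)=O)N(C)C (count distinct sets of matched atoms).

[SX2H] is the SMARTS for a thiol: an aliphatic sulfur with two connections, one being H.
The molecule carries 4 separate instances of a thiol (-SH) meeting every constraint; each maps to a distinct set of atoms, giving 4 matches.

4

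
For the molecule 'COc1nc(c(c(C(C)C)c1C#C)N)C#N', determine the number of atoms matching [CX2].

The query [CX2] means: C with X2: aliphatic carbon with exactly 2 total connections.
Check the 16 heavy atoms by environment: 1× n (aromatic, X2) → no; 5× c (aromatic, X3) → no; 1× N (X3) → no; 3× C (X2) → match; 1× N (X1) → no; 1× O (X2) → no; 4× C (X4) → no.
That gives 3 matching atoms.

3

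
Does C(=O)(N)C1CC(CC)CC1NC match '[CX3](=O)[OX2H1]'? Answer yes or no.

No

The pattern [CX3](=O)[OX2H1] describes an sp2 carbon double-bonded to O and single-bonded to an -OH oxygen — a carboxylic acid.
The closest candidate here is a primary amide (-C(=O)NH2), but the carbonyl is bonded to N, not to an -OH oxygen. No other fragment satisfies the full query, so there is no match.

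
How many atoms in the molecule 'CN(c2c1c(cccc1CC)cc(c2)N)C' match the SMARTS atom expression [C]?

The query [C] means: uppercase C matches aliphatic (non-aromatic) carbon only.
Check the 16 heavy atoms by environment: 10× c (aromatic) → no; 2× N → no; 4× C → match.
That gives 4 matching atoms.

4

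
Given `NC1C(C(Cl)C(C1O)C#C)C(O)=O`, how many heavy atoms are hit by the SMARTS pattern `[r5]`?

5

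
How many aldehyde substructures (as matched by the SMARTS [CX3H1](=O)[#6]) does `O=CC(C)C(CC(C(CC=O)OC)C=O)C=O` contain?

4

[CX3H1](=O)[#6] is the SMARTS for an aldehyde: an sp2 carbon with one H, double-bonded to O and single-bonded to carbon.
The molecule carries 4 separate instances of an aldehyde (-CHO) meeting every constraint; each maps to a distinct set of atoms, giving 4 matches.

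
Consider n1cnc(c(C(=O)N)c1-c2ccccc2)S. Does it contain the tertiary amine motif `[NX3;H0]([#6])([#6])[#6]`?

No

The pattern [NX3;H0]([#6])([#6])[#6] describes a trivalent nitrogen with no H, bonded to three carbons — a tertiary amine.
The closest candidate here is a primary amide (-C(=O)NH2), but the amide nitrogen has H2 and only one carbon neighbour. No other fragment satisfies the full query, so there is no match.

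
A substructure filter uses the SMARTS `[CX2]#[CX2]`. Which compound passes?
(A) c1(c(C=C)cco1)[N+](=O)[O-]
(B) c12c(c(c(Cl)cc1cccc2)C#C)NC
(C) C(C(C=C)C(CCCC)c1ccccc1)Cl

[CX2]#[CX2] describes a carbon-carbon triple bond (an alkyne).
(A) has a vinyl group (-CH=CH2) but the C=C is a double bond; both carbons are CX3, not CX2.
(B) contains an ethynyl group (-C#CH), which satisfies every atom and bond constraint.
(C) has a vinyl group (-CH=CH2) but the C=C is a double bond; both carbons are CX3, not CX2.
So the answer is (B).

B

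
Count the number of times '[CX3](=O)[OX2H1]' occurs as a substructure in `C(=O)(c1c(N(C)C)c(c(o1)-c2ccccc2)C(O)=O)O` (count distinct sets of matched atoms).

2

[CX3](=O)[OX2H1] is the SMARTS for a carboxylic acid: an sp2 carbon double-bonded to O and single-bonded to an -OH oxygen.
The molecule carries 2 separate instances of a carboxylic acid group (-C(=O)OH) meeting every constraint; each maps to a distinct set of atoms, giving 2 matches.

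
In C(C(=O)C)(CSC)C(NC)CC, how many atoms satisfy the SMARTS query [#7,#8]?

The query [#7,#8] means: nitrogen or oxygen (comma = OR).
Check the 12 heavy atoms by environment: 9× C → no; 1× N → match; 1× O → match; 1× S → no.
Summing the matching environments: 1 + 1 = 2 matching atoms.

2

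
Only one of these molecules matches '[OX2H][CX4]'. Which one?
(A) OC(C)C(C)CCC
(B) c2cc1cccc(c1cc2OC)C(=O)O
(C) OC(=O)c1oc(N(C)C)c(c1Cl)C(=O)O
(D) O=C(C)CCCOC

[OX2H][CX4] describes a hydroxyl oxygen bound to an sp3 (X4) carbon (an aliphatic alcohol).
(A) contains a hydroxyl group (-OH), which satisfies every atom and bond constraint.
(B) has a carboxylic acid group (-C(=O)OH) but the -OH is on a CX3 carbonyl carbon, not a CX4 carbon.
(C) has a carboxylic acid group (-C(=O)OH) but the -OH is on a CX3 carbonyl carbon, not a CX4 carbon.
(D) has a methoxy ether (-OCH3) but the oxygen has H0 (ether), not H1.
So the answer is (A).

A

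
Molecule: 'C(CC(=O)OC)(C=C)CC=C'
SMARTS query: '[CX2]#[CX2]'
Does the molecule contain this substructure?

No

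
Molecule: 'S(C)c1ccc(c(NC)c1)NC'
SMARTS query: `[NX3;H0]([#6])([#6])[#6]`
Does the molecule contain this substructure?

The pattern [NX3;H0]([#6])([#6])[#6] describes a trivalent nitrogen with no H, bonded to three carbons — a tertiary amine.
The closest candidate here is an N-methylamino group (-NHCH3), but the nitrogen still has one H (H1), not H0. No other fragment satisfies the full query, so there is no match.

No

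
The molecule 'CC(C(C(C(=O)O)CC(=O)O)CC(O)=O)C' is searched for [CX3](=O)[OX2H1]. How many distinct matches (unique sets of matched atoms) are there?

[CX3](=O)[OX2H1] is the SMARTS for a carboxylic acid: an sp2 carbon double-bonded to O and single-bonded to an -OH oxygen.
The molecule carries 3 separate instances of a carboxylic acid group (-C(=O)OH) meeting every constraint; each maps to a distinct set of atoms, giving 3 matches.

3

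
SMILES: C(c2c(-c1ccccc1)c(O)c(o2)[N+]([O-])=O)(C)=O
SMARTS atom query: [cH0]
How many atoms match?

5

Check the 18 heavy atoms by environment: 1× o (aromatic, H0) → no; 5× c (aromatic, H0) → match; 1× C (H0) → no; 2× O (H0) → no; 1× C (H3) → no; 1× O (H1) → no; 5× c (aromatic, H1) → no; 1× N (charge +1, H0) → no; 1× O (charge -1, H0) → no.
That gives 5 matching atoms.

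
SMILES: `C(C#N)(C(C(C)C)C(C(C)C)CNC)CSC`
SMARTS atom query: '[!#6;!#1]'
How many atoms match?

Check the 17 heavy atoms by environment: 14× C → no; 2× N → match; 1× S → match.
Summing the matching environments: 2 + 1 = 3 matching atoms.

3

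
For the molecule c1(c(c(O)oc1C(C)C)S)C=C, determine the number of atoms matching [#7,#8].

2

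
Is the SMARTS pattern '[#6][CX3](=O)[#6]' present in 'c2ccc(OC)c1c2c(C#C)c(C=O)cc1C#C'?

The pattern [#6][CX3](=O)[#6] describes a carbonyl carbon (no H) flanked by two carbons — a ketone.
The closest candidate here is an aldehyde (-CHO), but the carbonyl carbon has H1, so it is not flanked by two carbons. No other fragment satisfies the full query, so there is no match.

No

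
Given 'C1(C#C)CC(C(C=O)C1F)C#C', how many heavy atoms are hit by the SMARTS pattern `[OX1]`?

1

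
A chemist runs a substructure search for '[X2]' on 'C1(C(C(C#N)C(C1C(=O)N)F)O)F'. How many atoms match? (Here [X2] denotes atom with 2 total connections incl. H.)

2

The query [X2] means: any atom with exactly two total connections (bonds + H).
Check the 13 heavy atoms by environment: 5× C (X4) → no; 2× F (X1) → no; 1× C (X3) → no; 1× O (X1) → no; 1× N (X3) → no; 1× O (X2) → match; 1× C (X2) → match; 1× N (X1) → no.
Summing the matching environments: 1 + 1 = 2 matching atoms.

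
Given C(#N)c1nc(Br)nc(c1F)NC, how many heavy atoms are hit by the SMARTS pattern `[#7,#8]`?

4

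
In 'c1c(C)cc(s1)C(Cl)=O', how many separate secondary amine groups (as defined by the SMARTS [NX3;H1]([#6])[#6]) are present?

0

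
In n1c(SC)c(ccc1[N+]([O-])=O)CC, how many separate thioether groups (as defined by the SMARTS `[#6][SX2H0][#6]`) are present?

1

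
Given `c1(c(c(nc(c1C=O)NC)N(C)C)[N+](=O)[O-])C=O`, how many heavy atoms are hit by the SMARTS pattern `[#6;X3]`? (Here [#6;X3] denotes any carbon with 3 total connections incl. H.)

The query [#6;X3] means: any carbon (aromatic or not) with three total connections.
Check the 18 heavy atoms by environment: 1× n (aromatic, X2) → no; 5× c (aromatic, X3) → match; 2× N (X3) → no; 3× C (X4) → no; 2× C (X3) → match; 3× O (X1) → no; 1× N (charge +1, X3) → no; 1× O (charge -1, X1) → no.
Summing the matching environments: 5 + 2 = 7 matching atoms.

7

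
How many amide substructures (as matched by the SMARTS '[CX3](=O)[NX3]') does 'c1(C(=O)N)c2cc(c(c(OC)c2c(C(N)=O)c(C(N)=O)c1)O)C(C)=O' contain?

[CX3](=O)[NX3] is the SMARTS for an amide: a carbonyl carbon bonded to a trivalent nitrogen.
The molecule carries 3 separate instances of a primary amide (-C(=O)NH2) meeting every constraint; each maps to a distinct set of atoms, giving 3 matches.

3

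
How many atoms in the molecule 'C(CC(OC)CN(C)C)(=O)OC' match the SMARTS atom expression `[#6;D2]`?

2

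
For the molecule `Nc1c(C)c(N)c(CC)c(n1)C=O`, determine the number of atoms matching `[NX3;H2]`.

2

The query [NX3;H2] means: aliphatic N with 3 total connections, two of them H — an -NH2 nitrogen (amine or amide).
Check the 13 heavy atoms by environment: 1× n (aromatic, H0, X2) → no; 5× c (aromatic, H0, X3) → no; 2× C (H3, X4) → no; 1× C (H1, X3) → no; 1× O (H0, X1) → no; 2× N (H2, X3) → match; 1× C (H2, X4) → no.
That gives 2 matching atoms.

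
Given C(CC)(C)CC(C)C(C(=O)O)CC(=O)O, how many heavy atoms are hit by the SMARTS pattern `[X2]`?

2

The query [X2] means: any atom with exactly two total connections (bonds + H).
Check the 15 heavy atoms by environment: 9× C (X4) → no; 2× C (X3) → no; 2× O (X1) → no; 2× O (X2) → match.
That gives 2 matching atoms.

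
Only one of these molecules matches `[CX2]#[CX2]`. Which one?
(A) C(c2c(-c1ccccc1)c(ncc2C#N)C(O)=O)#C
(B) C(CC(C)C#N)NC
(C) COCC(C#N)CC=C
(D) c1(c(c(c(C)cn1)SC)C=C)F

A

[CX2]#[CX2] describes a carbon-carbon triple bond (an alkyne).
(A) contains an ethynyl group (-C#CH), which satisfies every atom and bond constraint.
(B) has a nitrile (-C#N) but the triple bond is C#N, not C#C.
(C) has a nitrile (-C#N) but the triple bond is C#N, not C#C.
(D) has a vinyl group (-CH=CH2) but the C=C is a double bond; both carbons are CX3, not CX2.
So the answer is (A).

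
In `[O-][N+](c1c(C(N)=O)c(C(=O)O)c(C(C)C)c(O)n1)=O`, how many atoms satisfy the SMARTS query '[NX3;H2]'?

The query [NX3;H2] means: aliphatic N with 3 total connections, two of them H — an -NH2 nitrogen (amine or amide).
Check the 19 heavy atoms by environment: 1× n (aromatic, H0, X2) → no; 5× c (aromatic, H0, X3) → no; 1× N (charge +1, H0, X3) → no; 1× O (charge -1, H0, X1) → no; 3× O (H0, X1) → no; 2× O (H1, X2) → no; 2× C (H0, X3) → no; 1× C (H1, X4) → no; 2× C (H3, X4) → no; 1× N (H2, X3) → match.
That gives 1 matching atom.

1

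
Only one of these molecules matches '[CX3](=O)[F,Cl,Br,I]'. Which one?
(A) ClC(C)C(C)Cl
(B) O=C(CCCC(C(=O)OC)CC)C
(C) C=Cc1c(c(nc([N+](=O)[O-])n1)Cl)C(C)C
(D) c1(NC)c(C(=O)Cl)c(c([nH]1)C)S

[CX3](=O)[F,Cl,Br,I] describes a carbonyl carbon bonded to a halogen (an acyl halide).
(A) has a chloro substituent but the Cl is not on a carbonyl carbon.
(B) has a methyl-ester group (-C(=O)OCH3) but the carbonyl is bonded to -O-C, not to a halogen.
(C) has a chloro substituent but the Cl is not on a carbonyl carbon.
(D) contains an acyl chloride (-C(=O)Cl), which satisfies every atom and bond constraint.
So the answer is (D).

D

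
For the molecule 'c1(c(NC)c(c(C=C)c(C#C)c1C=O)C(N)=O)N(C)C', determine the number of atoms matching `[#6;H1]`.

3

The query [#6;H1] means: any carbon bearing exactly one hydrogen.
Check the 20 heavy atoms by environment: 6× c (aromatic, H0) → no; 2× C (H0) → no; 2× O (H0) → no; 1× N (H2) → no; 1× N (H1) → no; 3× C (H3) → no; 1× N (H0) → no; 3× C (H1) → match; 1× C (H2) → no.
That gives 3 matching atoms.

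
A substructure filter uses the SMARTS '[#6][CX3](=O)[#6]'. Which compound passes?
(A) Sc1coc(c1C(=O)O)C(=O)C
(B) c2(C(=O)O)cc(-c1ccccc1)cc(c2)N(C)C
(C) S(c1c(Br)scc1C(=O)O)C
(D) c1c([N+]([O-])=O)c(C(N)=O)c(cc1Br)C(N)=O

A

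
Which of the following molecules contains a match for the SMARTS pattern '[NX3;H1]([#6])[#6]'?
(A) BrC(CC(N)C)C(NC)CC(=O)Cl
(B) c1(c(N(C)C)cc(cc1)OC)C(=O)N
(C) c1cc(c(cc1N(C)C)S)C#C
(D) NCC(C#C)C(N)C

A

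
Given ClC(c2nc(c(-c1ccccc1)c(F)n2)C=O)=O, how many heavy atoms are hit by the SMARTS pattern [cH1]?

The query [cH1] means: aromatic carbon bearing exactly one hydrogen.
Check the 18 heavy atoms by environment: 2× n (aromatic, H0) → no; 5× c (aromatic, H0) → no; 1× F (H0) → no; 1× C (H1) → no; 2× O (H0) → no; 1× C (H0) → no; 1× Cl (H0) → no; 5× c (aromatic, H1) → match.
That gives 5 matching atoms.

5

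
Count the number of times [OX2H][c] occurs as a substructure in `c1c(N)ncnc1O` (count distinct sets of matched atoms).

1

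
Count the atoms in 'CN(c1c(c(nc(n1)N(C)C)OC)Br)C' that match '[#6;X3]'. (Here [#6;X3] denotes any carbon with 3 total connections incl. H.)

The query [#6;X3] means: any carbon (aromatic or not) with three total connections.
Check the 15 heavy atoms by environment: 2× n (aromatic, X2) → no; 4× c (aromatic, X3) → match; 2× N (X3) → no; 5× C (X4) → no; 1× Br (X1) → no; 1× O (X2) → no.
That gives 4 matching atoms.

4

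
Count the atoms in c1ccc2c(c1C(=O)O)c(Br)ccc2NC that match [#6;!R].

The query [#6;!R] means: carbon not in any ring.
Check the 16 heavy atoms by environment: 10× c (aromatic, in 6-ring) → no; 1× N (acyclic) → no; 2× C (acyclic) → match; 2× O (acyclic) → no; 1× Br (acyclic) → no.
That gives 2 matching atoms.

2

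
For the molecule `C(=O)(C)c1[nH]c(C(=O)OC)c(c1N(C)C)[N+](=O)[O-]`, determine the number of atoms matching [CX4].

4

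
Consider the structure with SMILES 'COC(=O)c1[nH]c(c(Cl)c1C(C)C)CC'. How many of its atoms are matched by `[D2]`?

3

Check the 15 heavy atoms by environment: 1× n (aromatic, D2) → match; 4× c (aromatic, D3) → no; 2× C (D3) → no; 1× O (D1) → no; 1× O (D2) → match; 4× C (D1) → no; 1× Cl (D1) → no; 1× C (D2) → match.
Summing the matching environments: 1 + 1 + 1 = 3 matching atoms.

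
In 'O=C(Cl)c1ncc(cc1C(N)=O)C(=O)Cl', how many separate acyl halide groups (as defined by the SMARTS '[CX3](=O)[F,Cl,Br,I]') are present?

[CX3](=O)[F,Cl,Br,I] is the SMARTS for an acyl halide: a carbonyl carbon bonded to a halogen.
The molecule carries 2 separate instances of an acyl chloride (-C(=O)Cl) meeting every constraint; each maps to a distinct set of atoms, giving 2 matches.

2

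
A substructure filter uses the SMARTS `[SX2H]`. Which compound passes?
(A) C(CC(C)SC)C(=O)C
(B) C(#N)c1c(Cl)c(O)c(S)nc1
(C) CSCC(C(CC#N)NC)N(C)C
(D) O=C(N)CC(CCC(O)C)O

[SX2H] describes an aliphatic sulfur with two connections, one being H (a thiol).
(A) has a methylthio ether (-SCH3) but the sulfur has H0 (bonded to two carbons), not H1.
(B) contains a thiol (-SH), which satisfies every atom and bond constraint.
(C) has a methylthio ether (-SCH3) but the sulfur has H0 (bonded to two carbons), not H1.
(D) has a hydroxyl group (-OH) but it is an -OH, not an -SH.
So the answer is (B).

B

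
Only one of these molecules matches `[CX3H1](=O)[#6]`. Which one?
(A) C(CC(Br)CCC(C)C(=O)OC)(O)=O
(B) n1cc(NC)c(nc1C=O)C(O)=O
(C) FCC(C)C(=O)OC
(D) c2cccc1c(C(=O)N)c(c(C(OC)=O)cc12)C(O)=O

B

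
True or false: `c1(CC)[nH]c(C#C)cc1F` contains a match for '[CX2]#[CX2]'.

True

The pattern [CX2]#[CX2] describes a carbon-carbon triple bond — an alkyne.
The molecule carries an ethynyl group (-C#CH), whose atoms satisfy every constraint of the query, so the pattern matches.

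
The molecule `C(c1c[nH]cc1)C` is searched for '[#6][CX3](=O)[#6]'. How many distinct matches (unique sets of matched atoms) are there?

[#6][CX3](=O)[#6] is the SMARTS for a ketone: a carbonyl carbon (no H) flanked by two carbons.
No fragment in the molecule satisfies every constraint, giving 0 matches.

0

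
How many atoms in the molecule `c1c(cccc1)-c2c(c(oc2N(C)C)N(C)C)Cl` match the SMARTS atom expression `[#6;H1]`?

5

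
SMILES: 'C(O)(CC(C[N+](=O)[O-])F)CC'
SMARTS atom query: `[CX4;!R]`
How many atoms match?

6

The query [CX4;!R] means: aliphatic carbon with four total connections, not in a ring.
Check the 11 heavy atoms by environment: 6× C (X4, acyclic) → match; 1× F (X1, acyclic) → no; 1× O (X2, acyclic) → no; 1× N (charge +1, X3, acyclic) → no; 1× O (charge -1, X1, acyclic) → no; 1× O (X1, acyclic) → no.
That gives 6 matching atoms.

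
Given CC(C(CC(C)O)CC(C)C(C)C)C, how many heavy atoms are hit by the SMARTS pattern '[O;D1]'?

1

The query [O;D1] means: aliphatic oxygen bonded to exactly one heavy atom.
Check the 14 heavy atoms by environment: 6× C (D1) → no; 5× C (D3) → no; 2× C (D2) → no; 1× O (D1) → match.
That gives 1 matching atom.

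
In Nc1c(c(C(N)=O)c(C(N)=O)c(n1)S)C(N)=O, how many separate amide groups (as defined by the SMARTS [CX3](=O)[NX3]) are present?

[CX3](=O)[NX3] is the SMARTS for an amide: a carbonyl carbon bonded to a trivalent nitrogen.
The molecule carries 3 separate instances of a primary amide (-C(=O)NH2) meeting every constraint; each maps to a distinct set of atoms, giving 3 matches.

3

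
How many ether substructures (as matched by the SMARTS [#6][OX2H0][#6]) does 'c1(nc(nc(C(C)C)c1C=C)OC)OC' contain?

2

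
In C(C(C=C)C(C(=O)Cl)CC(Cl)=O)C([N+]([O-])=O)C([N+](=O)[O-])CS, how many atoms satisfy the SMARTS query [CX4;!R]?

7

The query [CX4;!R] means: aliphatic carbon with four total connections, not in a ring.
Check the 22 heavy atoms by environment: 7× C (X4, acyclic) → match; 4× C (X3, acyclic) → no; 4× O (X1, acyclic) → no; 2× Cl (X1, acyclic) → no; 2× N (charge +1, X3, acyclic) → no; 2× O (charge -1, X1, acyclic) → no; 1× S (X2, acyclic) → no.
That gives 7 matching atoms.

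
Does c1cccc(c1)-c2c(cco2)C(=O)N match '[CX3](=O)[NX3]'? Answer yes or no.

Yes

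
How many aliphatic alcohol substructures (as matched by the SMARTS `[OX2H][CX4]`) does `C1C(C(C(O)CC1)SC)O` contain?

[OX2H][CX4] is the SMARTS for an aliphatic alcohol: a hydroxyl oxygen bound to an sp3 (X4) carbon.
The molecule carries 2 separate instances of a hydroxyl group (-OH) meeting every constraint; each maps to a distinct set of atoms, giving 2 matches.

2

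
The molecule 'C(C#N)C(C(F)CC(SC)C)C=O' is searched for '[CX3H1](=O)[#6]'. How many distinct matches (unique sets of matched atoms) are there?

1

[CX3H1](=O)[#6] is the SMARTS for an aldehyde: an sp2 carbon with one H, double-bonded to O and single-bonded to carbon.
Exactly one fragment in the molecule meets all constraints, giving 1 match.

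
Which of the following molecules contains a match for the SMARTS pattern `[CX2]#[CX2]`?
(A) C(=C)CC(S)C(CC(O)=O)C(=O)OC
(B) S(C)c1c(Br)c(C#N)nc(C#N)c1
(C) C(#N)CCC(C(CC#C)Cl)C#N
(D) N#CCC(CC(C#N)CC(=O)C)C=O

[CX2]#[CX2] describes a carbon-carbon triple bond (an alkyne).
(A) has a vinyl group (-CH=CH2) but the C=C is a double bond; both carbons are CX3, not CX2.
(B) has a nitrile (-C#N) but the triple bond is C#N, not C#C.
(C) contains an ethynyl group (-C#CH), which satisfies every atom and bond constraint.
(D) has a nitrile (-C#N) but the triple bond is C#N, not C#C.
So the answer is (C).

C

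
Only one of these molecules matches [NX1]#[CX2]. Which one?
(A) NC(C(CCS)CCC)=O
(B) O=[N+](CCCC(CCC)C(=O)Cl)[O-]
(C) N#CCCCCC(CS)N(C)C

C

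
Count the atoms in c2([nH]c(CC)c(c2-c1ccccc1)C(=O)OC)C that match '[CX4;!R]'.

4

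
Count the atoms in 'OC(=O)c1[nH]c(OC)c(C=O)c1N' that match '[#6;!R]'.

3

The query [#6;!R] means: carbon not in any ring.
Check the 13 heavy atoms by environment: 1× n (aromatic, in 5-ring) → no; 4× c (aromatic, in 5-ring) → no; 3× C (acyclic) → match; 4× O (acyclic) → no; 1× N (acyclic) → no.
That gives 3 matching atoms.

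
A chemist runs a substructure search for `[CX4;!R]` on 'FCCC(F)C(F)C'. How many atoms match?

5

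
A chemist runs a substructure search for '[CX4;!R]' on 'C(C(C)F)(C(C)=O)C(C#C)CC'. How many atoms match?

7

The query [CX4;!R] means: aliphatic carbon with four total connections, not in a ring.
Check the 12 heavy atoms by environment: 7× C (X4, acyclic) → match; 2× C (X2, acyclic) → no; 1× F (X1, acyclic) → no; 1× C (X3, acyclic) → no; 1× O (X1, acyclic) → no.
That gives 7 matching atoms.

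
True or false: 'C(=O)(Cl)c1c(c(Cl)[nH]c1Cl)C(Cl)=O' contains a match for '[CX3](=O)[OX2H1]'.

False

The pattern [CX3](=O)[OX2H1] describes an sp2 carbon double-bonded to O and single-bonded to an -OH oxygen — a carboxylic acid.
The closest candidate here is an acyl chloride (-C(=O)Cl), but the carbonyl is bonded to Cl, not to an -OH oxygen. No other fragment satisfies the full query, so there is no match.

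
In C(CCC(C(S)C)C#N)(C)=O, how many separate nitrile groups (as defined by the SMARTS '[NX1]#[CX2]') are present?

1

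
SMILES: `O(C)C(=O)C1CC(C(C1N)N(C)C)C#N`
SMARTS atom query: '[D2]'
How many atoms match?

3

The query [D2] means: atom with exactly two heavy-atom neighbours.
Check the 15 heavy atoms by environment: 5× C (D3) → no; 2× C (D2) → match; 2× N (D1) → no; 1× N (D3) → no; 3× C (D1) → no; 1× O (D1) → no; 1× O (D2) → match.
Summing the matching environments: 2 + 1 = 3 matching atoms.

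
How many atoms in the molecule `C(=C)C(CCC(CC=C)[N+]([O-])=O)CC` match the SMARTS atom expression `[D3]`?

3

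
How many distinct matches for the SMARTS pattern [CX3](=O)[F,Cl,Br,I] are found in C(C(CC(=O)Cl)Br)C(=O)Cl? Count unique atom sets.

[CX3](=O)[F,Cl,Br,I] is the SMARTS for an acyl halide: a carbonyl carbon bonded to a halogen.
The molecule carries 2 separate instances of an acyl chloride (-C(=O)Cl) meeting every constraint; each maps to a distinct set of atoms, giving 2 matches.

2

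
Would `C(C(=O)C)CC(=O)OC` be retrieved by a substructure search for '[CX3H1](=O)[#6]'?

No

The pattern [CX3H1](=O)[#6] describes an sp2 carbon with one H, double-bonded to O and single-bonded to carbon — an aldehyde.
The closest candidate here is an acetyl/ketone group (-C(=O)CH3), but the carbonyl carbon has H0 (two carbon neighbours), not H1. No other fragment satisfies the full query, so there is no match.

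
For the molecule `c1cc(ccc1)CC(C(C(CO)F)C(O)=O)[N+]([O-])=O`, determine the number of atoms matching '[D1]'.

Check the 19 heavy atoms by environment: 2× C (D2) → no; 4× C (D3) → no; 4× O (D1) → match; 1× F (D1) → match; 1× c (aromatic, D3) → no; 5× c (aromatic, D2) → no; 1× N (charge +1, D3) → no; 1× O (charge -1, D1) → match.
Summing the matching environments: 4 + 1 + 1 = 6 matching atoms.

6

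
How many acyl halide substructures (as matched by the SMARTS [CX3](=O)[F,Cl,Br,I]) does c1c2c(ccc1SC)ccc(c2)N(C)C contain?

0

[CX3](=O)[F,Cl,Br,I] is the SMARTS for an acyl halide: a carbonyl carbon bonded to a halogen.
No fragment in the molecule satisfies every constraint, giving 0 matches.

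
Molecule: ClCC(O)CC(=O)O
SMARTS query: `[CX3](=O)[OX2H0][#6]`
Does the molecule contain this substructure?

No

The pattern [CX3](=O)[OX2H0][#6] describes a carbonyl carbon bonded to an oxygen that is itself bonded to carbon (no H on that O) — an ester.
The closest candidate here is a carboxylic acid group (-C(=O)OH), but the singly-bonded O carries H (OX2H1, not H0). No other fragment satisfies the full query, so there is no match.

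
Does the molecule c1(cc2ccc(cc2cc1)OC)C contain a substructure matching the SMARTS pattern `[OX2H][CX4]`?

No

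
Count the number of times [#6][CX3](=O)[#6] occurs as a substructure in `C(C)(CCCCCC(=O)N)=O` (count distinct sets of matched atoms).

1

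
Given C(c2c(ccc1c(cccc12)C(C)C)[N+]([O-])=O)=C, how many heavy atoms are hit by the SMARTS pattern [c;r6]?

10

The query [c;r6] means: aromatic carbon that belongs to a six-membered ring.
Check the 18 heavy atoms by environment: 10× c (aromatic, in 6-ring) → match; 5× C (acyclic) → no; 1× N (charge +1, acyclic) → no; 1× O (charge -1, acyclic) → no; 1× O (acyclic) → no.
That gives 10 matching atoms.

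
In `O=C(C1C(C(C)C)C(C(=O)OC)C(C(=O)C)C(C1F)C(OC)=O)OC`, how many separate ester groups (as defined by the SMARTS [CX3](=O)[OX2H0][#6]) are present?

3

[CX3](=O)[OX2H0][#6] is the SMARTS for an ester: a carbonyl carbon bonded to an oxygen that is itself bonded to carbon (no H on that O).
The molecule carries 3 separate instances of a methyl-ester group (-C(=O)OCH3) meeting every constraint; each maps to a distinct set of atoms, giving 3 matches.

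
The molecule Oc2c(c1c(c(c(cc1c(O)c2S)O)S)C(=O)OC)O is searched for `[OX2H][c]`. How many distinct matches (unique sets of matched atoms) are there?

4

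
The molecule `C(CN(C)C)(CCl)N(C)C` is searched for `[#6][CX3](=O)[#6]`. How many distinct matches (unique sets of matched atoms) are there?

0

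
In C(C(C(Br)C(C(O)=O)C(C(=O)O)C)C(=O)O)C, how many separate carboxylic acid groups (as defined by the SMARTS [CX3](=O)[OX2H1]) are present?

3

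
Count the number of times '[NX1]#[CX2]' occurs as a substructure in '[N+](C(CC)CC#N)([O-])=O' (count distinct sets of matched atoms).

1

[NX1]#[CX2] is the SMARTS for a nitrile: a nitrogen triple-bonded to a two-connected carbon.
Exactly one fragment in the molecule meets all constraints, giving 1 match.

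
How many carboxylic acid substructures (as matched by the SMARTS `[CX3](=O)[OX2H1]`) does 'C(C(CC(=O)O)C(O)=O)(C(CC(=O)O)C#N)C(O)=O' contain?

[CX3](=O)[OX2H1] is the SMARTS for a carboxylic acid: an sp2 carbon double-bonded to O and single-bonded to an -OH oxygen.
The molecule carries 4 separate instances of a carboxylic acid group (-C(=O)OH) meeting every constraint; each maps to a distinct set of atoms, giving 4 matches.

4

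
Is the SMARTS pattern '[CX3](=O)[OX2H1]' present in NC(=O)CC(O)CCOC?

The pattern [CX3](=O)[OX2H1] describes an sp2 carbon double-bonded to O and single-bonded to an -OH oxygen — a carboxylic acid.
The closest candidate here is a primary amide (-C(=O)NH2), but the carbonyl is bonded to N, not to an -OH oxygen. No other fragment satisfies the full query, so there is no match.

No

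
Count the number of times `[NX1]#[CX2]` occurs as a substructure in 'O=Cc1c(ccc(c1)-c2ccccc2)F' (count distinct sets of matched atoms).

0

[NX1]#[CX2] is the SMARTS for a nitrile: a nitrogen triple-bonded to a two-connected carbon.
No fragment in the molecule satisfies every constraint, giving 0 matches.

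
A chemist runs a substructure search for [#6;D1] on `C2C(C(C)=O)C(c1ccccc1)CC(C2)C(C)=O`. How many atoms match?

2

The query [#6;D1] means: carbon bonded to exactly one heavy atom.
Check the 18 heavy atoms by environment: 5× C (D3) → no; 3× C (D2) → no; 2× O (D1) → no; 2× C (D1) → match; 1× c (aromatic, D3) → no; 5× c (aromatic, D2) → no.
That gives 2 matching atoms.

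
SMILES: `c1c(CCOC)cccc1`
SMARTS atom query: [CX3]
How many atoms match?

0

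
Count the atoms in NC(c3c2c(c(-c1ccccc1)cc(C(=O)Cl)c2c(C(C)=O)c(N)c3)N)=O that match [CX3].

The query [CX3] means: C with X3: aliphatic carbon with exactly 3 total connections.
Check the 27 heavy atoms by environment: 16× c (aromatic, X3) → no; 3× N (X3) → no; 3× C (X3) → match; 3× O (X1) → no; 1× C (X4) → no; 1× Cl (X1) → no.
That gives 3 matching atoms.

3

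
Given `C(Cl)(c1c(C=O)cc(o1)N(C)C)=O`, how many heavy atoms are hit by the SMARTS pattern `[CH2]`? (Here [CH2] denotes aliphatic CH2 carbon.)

The query [CH2] means: aliphatic carbon with exactly two hydrogens.
Check the 13 heavy atoms by environment: 1× o (aromatic, H0) → no; 3× c (aromatic, H0) → no; 1× c (aromatic, H1) → no; 1× N (H0) → no; 2× C (H3) → no; 1× C (H0) → no; 2× O (H0) → no; 1× Cl (H0) → no; 1× C (H1) → no.
No environment satisfies the query, so 0 matching atoms.

0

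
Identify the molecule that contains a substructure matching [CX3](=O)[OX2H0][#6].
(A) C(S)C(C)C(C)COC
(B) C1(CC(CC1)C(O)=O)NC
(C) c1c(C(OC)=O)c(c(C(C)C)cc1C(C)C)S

[CX3](=O)[OX2H0][#6] describes a carbonyl carbon bonded to an oxygen that is itself bonded to carbon (no H on that O) (an ester).
(A) has a methoxy ether (-OCH3) but the ether oxygen is not adjacent to a C=O carbon.
(B) has a carboxylic acid group (-C(=O)OH) but the singly-bonded O carries H (OX2H1, not H0).
(C) contains a methyl-ester group (-C(=O)OCH3), which satisfies every atom and bond constraint.
So the answer is (C).

C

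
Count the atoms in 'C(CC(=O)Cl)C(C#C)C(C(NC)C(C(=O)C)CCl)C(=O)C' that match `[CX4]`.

10

The query [CX4] means: C with X4: aliphatic carbon with exactly 4 total connections (bonds + H).
Check the 21 heavy atoms by environment: 10× C (X4) → match; 2× Cl (X1) → no; 3× C (X3) → no; 3× O (X1) → no; 2× C (X2) → no; 1× N (X3) → no.
That gives 10 matching atoms.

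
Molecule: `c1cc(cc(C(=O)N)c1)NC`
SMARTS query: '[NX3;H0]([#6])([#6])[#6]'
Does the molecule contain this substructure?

The pattern [NX3;H0]([#6])([#6])[#6] describes a trivalent nitrogen with no H, bonded to three carbons — a tertiary amine.
The closest candidate here is an N-methylamino group (-NHCH3), but the nitrogen still has one H (H1), not H0. No other fragment satisfies the full query, so there is no match.

No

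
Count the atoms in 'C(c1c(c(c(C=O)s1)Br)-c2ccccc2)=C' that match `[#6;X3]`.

The query [#6;X3] means: any carbon (aromatic or not) with three total connections.
Check the 16 heavy atoms by environment: 1× s (aromatic, X2) → no; 10× c (aromatic, X3) → match; 1× Br (X1) → no; 3× C (X3) → match; 1× O (X1) → no.
Summing the matching environments: 10 + 3 = 13 matching atoms.

13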